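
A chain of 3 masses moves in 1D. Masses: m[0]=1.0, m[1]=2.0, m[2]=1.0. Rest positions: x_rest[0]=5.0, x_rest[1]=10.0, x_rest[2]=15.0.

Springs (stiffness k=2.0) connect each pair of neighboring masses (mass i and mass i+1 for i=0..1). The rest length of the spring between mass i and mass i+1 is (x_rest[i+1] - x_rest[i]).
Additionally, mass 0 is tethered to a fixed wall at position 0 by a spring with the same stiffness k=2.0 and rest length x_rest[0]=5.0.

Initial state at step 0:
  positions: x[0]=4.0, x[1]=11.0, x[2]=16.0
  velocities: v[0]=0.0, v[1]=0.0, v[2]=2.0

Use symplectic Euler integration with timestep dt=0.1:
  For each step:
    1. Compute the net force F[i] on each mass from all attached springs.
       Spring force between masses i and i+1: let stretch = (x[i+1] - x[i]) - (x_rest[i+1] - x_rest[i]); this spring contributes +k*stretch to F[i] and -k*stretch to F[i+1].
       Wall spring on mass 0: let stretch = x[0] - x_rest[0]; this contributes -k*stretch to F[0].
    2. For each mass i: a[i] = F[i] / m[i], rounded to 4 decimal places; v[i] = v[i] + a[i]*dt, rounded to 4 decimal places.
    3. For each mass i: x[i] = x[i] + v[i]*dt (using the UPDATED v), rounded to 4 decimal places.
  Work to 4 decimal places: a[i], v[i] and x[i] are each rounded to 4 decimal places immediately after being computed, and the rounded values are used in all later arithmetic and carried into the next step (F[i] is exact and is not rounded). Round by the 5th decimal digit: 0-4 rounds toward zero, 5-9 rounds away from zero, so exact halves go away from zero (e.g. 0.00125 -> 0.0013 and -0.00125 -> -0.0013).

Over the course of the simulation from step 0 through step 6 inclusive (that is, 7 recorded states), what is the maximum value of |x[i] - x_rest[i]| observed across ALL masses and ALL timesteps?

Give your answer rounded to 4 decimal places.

Step 0: x=[4.0000 11.0000 16.0000] v=[0.0000 0.0000 2.0000]
Step 1: x=[4.0600 10.9800 16.2000] v=[0.6000 -0.2000 2.0000]
Step 2: x=[4.1772 10.9430 16.3956] v=[1.1720 -0.3700 1.9560]
Step 3: x=[4.3462 10.8929 16.5822] v=[1.6897 -0.5013 1.8655]
Step 4: x=[4.5592 10.8342 16.7550] v=[2.1298 -0.5870 1.7276]
Step 5: x=[4.8065 10.7720 16.9093] v=[2.4730 -0.6224 1.5434]
Step 6: x=[5.0770 10.7115 17.0409] v=[2.7048 -0.6052 1.3159]
Max displacement = 2.0409

Answer: 2.0409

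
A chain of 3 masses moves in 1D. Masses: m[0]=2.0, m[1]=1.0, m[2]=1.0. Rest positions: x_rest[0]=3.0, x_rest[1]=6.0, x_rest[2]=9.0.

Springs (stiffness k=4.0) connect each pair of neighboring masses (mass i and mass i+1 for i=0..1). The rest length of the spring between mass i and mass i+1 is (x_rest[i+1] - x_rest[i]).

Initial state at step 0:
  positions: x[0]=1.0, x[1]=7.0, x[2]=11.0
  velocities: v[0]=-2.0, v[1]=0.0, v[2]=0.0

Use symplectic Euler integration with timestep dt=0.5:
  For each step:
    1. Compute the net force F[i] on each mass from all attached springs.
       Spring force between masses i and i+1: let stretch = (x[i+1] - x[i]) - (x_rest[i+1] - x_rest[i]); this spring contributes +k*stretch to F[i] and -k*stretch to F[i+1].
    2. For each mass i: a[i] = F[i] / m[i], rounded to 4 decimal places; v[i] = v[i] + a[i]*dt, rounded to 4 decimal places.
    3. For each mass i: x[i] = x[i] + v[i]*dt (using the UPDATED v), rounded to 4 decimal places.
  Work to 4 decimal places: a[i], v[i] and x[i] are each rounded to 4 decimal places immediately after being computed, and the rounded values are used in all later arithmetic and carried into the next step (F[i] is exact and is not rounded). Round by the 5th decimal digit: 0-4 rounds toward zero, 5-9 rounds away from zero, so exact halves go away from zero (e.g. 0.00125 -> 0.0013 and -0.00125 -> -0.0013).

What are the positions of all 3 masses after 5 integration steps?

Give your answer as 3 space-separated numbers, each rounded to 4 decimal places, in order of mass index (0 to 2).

Answer: 0.6563 2.8125 5.8750

Derivation:
Step 0: x=[1.0000 7.0000 11.0000] v=[-2.0000 0.0000 0.0000]
Step 1: x=[1.5000 5.0000 10.0000] v=[1.0000 -4.0000 -2.0000]
Step 2: x=[2.2500 4.5000 7.0000] v=[1.5000 -1.0000 -6.0000]
Step 3: x=[2.6250 4.2500 4.5000] v=[0.7500 -0.5000 -5.0000]
Step 4: x=[2.3125 2.6250 4.7500] v=[-0.6250 -3.2500 0.5000]
Step 5: x=[0.6563 2.8125 5.8750] v=[-3.3125 0.3750 2.2500]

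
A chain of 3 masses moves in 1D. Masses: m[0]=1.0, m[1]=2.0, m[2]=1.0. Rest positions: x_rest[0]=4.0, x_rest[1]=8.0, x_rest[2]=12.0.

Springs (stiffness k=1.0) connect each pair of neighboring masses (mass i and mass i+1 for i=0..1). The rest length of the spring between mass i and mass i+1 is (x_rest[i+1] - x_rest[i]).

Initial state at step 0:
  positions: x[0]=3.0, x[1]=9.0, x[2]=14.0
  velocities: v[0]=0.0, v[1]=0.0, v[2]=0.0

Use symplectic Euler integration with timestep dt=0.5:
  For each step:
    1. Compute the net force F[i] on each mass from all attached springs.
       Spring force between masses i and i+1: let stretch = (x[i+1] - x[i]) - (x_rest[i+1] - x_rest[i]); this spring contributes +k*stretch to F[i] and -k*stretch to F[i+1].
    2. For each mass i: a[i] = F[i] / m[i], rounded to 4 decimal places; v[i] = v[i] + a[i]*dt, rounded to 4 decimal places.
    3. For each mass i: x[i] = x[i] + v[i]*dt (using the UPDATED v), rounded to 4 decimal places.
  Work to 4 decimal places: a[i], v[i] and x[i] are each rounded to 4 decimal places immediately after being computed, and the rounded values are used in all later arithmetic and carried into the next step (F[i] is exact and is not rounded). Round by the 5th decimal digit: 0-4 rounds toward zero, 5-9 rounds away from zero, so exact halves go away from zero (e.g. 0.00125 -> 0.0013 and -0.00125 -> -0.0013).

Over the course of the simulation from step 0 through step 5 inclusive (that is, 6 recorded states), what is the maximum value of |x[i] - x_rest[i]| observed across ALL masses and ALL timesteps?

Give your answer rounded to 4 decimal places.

Step 0: x=[3.0000 9.0000 14.0000] v=[0.0000 0.0000 0.0000]
Step 1: x=[3.5000 8.8750 13.7500] v=[1.0000 -0.2500 -0.5000]
Step 2: x=[4.3438 8.6875 13.2813] v=[1.6875 -0.3750 -0.9375]
Step 3: x=[5.2735 8.5313 12.6641] v=[1.8594 -0.3125 -1.2344]
Step 4: x=[6.0177 8.4844 12.0137] v=[1.4883 -0.0938 -1.3008]
Step 5: x=[6.3786 8.5704 11.4810] v=[0.7217 0.1719 -1.0655]
Max displacement = 2.3786

Answer: 2.3786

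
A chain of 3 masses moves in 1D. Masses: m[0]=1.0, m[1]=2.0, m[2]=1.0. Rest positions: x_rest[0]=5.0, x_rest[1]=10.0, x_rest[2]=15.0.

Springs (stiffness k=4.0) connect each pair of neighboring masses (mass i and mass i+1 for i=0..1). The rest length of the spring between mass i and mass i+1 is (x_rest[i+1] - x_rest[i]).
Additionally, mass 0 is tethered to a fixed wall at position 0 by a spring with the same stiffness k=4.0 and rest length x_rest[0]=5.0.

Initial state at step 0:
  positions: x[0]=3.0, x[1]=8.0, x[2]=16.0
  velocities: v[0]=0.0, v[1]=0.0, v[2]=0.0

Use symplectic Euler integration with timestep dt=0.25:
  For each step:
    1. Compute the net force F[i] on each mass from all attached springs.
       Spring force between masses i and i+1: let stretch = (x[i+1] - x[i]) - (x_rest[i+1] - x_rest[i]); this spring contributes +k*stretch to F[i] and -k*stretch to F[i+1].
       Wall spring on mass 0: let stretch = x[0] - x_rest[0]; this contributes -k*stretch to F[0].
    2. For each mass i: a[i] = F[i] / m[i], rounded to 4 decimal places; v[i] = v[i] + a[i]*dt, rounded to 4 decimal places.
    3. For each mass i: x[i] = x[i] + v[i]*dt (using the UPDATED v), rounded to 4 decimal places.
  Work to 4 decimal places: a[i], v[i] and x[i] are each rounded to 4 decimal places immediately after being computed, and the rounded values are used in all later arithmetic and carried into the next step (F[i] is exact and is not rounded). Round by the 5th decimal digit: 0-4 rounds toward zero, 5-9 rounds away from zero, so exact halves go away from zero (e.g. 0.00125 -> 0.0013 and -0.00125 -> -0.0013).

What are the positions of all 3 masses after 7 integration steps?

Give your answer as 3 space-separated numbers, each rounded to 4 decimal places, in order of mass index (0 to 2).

Answer: 5.3191 10.0036 14.3824

Derivation:
Step 0: x=[3.0000 8.0000 16.0000] v=[0.0000 0.0000 0.0000]
Step 1: x=[3.5000 8.3750 15.2500] v=[2.0000 1.5000 -3.0000]
Step 2: x=[4.3438 9.0000 14.0313] v=[3.3750 2.5000 -4.8750]
Step 3: x=[5.2657 9.6719 12.8047] v=[3.6874 2.6876 -4.9063]
Step 4: x=[5.9727 10.1846 12.0449] v=[2.8279 2.0509 -3.0391]
Step 5: x=[6.2395 10.4034 12.0701] v=[1.0671 0.8751 0.1006]
Step 6: x=[5.9874 10.3100 12.9286] v=[-1.0085 -0.3735 3.4339]
Step 7: x=[5.3191 10.0036 14.3824] v=[-2.6733 -1.2255 5.8153]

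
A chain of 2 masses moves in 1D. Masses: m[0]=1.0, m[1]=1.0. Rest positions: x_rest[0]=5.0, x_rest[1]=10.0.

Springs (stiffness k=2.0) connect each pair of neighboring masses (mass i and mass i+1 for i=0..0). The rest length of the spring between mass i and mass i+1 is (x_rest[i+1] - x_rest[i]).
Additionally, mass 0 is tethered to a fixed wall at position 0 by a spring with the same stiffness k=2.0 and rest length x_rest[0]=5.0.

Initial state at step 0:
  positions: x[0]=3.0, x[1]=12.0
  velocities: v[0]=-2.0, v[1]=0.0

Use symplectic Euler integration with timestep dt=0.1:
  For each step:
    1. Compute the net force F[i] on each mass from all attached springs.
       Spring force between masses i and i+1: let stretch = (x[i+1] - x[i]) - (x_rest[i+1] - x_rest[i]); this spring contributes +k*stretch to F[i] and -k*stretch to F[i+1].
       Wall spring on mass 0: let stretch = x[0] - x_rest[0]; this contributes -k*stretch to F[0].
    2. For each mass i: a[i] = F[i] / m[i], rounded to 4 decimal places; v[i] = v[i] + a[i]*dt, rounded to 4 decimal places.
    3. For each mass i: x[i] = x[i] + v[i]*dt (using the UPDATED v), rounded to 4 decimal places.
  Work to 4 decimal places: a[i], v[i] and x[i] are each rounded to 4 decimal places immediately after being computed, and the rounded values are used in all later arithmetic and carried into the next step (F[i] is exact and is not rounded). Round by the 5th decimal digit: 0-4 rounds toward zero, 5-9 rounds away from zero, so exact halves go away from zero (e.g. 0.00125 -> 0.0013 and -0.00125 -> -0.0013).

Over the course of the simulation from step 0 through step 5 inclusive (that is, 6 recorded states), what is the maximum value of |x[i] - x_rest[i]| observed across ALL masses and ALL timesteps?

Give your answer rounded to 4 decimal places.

Step 0: x=[3.0000 12.0000] v=[-2.0000 0.0000]
Step 1: x=[2.9200 11.9200] v=[-0.8000 -0.8000]
Step 2: x=[2.9616 11.7600] v=[0.4160 -1.6000]
Step 3: x=[3.1199 11.5240] v=[1.5834 -2.3597]
Step 4: x=[3.3839 11.2200] v=[2.6402 -3.0405]
Step 5: x=[3.7370 10.8592] v=[3.5306 -3.6077]
Max displacement = 2.0800

Answer: 2.0800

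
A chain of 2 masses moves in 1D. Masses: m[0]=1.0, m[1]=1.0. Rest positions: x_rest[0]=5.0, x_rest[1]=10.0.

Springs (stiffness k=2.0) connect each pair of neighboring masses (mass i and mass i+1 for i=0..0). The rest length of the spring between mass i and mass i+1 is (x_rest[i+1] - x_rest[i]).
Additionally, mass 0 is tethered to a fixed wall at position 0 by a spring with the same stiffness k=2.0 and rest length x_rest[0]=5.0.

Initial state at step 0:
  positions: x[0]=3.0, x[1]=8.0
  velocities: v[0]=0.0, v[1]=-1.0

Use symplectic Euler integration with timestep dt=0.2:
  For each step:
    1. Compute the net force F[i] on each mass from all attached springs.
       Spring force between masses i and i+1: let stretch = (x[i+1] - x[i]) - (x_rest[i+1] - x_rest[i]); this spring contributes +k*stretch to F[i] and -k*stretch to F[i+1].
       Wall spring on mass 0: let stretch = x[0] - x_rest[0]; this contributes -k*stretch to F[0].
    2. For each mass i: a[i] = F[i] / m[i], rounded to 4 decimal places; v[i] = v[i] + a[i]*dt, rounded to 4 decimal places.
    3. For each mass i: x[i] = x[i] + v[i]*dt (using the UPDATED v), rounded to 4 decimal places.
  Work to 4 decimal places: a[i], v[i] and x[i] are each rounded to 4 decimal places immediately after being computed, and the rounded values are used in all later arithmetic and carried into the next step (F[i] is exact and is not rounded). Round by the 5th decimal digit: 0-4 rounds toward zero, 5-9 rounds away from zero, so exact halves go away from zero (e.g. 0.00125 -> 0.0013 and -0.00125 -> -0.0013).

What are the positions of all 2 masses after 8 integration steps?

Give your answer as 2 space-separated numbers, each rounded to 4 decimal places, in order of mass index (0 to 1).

Answer: 4.6704 8.8024

Derivation:
Step 0: x=[3.0000 8.0000] v=[0.0000 -1.0000]
Step 1: x=[3.1600 7.8000] v=[0.8000 -1.0000]
Step 2: x=[3.4384 7.6288] v=[1.3920 -0.8560]
Step 3: x=[3.7770 7.5224] v=[1.6928 -0.5322]
Step 4: x=[4.1130 7.5163] v=[1.6802 -0.0304]
Step 5: x=[4.3923 7.6380] v=[1.3963 0.6083]
Step 6: x=[4.5798 7.9000] v=[0.9377 1.3100]
Step 7: x=[4.6666 8.2964] v=[0.4339 1.9819]
Step 8: x=[4.6704 8.8024] v=[0.0192 2.5300]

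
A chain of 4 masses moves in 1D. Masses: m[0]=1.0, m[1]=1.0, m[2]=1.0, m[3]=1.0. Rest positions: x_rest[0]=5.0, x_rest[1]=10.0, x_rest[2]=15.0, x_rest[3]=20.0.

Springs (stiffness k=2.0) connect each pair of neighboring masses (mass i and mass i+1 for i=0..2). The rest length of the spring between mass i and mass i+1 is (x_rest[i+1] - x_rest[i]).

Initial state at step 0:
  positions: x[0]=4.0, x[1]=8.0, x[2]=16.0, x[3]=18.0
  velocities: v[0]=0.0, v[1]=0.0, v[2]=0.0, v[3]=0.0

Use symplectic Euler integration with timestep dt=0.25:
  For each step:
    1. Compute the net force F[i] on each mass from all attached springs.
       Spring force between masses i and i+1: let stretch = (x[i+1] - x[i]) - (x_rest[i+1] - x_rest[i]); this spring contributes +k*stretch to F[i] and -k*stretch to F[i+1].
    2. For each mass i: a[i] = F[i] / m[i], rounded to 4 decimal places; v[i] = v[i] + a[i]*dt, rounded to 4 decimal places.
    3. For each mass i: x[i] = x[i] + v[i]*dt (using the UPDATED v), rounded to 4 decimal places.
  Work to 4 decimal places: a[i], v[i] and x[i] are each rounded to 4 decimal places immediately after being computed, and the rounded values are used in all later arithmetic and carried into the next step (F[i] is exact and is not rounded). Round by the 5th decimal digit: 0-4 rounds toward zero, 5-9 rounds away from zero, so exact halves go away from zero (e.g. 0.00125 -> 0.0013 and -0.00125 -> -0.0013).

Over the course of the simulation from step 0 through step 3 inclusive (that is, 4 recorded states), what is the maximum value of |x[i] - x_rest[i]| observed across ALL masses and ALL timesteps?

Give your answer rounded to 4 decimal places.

Answer: 2.1367

Derivation:
Step 0: x=[4.0000 8.0000 16.0000 18.0000] v=[0.0000 0.0000 0.0000 0.0000]
Step 1: x=[3.8750 8.5000 15.2500 18.3750] v=[-0.5000 2.0000 -3.0000 1.5000]
Step 2: x=[3.7031 9.2656 14.0469 18.9844] v=[-0.6875 3.0625 -4.8125 2.4375]
Step 3: x=[3.6015 9.9336 12.8633 19.6016] v=[-0.4063 2.6719 -4.7344 2.4688]
Max displacement = 2.1367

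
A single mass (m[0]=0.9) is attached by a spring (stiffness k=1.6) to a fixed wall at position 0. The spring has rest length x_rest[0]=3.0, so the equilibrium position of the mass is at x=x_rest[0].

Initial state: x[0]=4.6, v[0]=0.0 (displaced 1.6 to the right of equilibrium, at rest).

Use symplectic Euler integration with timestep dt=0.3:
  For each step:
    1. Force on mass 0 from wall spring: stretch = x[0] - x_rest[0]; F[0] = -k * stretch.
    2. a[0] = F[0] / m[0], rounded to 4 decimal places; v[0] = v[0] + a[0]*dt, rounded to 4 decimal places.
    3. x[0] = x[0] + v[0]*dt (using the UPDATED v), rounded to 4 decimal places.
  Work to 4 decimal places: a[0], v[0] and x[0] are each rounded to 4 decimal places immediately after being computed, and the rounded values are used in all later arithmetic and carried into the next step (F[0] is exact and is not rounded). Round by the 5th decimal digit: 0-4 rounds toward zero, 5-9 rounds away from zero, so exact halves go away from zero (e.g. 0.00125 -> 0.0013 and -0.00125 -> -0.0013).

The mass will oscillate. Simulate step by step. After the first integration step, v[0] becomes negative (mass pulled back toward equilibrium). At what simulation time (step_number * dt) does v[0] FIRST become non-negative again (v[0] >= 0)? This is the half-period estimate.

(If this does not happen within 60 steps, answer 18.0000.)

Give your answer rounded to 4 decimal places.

Answer: 2.4000

Derivation:
Step 0: x=[4.6000] v=[0.0000]
Step 1: x=[4.3440] v=[-0.8533]
Step 2: x=[3.8730] v=[-1.5701]
Step 3: x=[3.2623] v=[-2.0357]
Step 4: x=[2.6096] v=[-2.1756]
Step 5: x=[2.0194] v=[-1.9674]
Step 6: x=[1.5861] v=[-1.4444]
Step 7: x=[1.3790] v=[-0.6903]
Step 8: x=[1.4313] v=[0.1742]
First v>=0 after going negative at step 8, time=2.4000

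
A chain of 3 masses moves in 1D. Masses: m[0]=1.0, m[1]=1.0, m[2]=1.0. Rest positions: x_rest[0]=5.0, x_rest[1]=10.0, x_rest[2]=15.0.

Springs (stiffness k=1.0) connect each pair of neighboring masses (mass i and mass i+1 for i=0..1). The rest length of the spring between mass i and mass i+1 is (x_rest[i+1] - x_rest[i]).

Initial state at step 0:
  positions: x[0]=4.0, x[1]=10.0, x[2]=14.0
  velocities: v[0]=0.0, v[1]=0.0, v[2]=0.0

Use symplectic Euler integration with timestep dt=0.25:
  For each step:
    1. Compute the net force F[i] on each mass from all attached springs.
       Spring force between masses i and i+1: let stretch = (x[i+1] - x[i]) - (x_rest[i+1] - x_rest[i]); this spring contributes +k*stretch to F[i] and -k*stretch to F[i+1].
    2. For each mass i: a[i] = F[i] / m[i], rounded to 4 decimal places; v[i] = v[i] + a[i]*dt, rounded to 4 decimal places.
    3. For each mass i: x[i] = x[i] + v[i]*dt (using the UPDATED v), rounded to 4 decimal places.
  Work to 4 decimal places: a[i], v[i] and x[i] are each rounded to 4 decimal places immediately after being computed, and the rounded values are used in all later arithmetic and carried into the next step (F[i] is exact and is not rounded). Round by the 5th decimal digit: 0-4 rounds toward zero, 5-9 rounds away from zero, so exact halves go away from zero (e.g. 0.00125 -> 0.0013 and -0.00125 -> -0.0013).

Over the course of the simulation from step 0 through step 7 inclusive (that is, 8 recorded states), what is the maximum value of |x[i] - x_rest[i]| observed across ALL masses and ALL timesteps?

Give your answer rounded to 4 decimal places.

Answer: 1.3436

Derivation:
Step 0: x=[4.0000 10.0000 14.0000] v=[0.0000 0.0000 0.0000]
Step 1: x=[4.0625 9.8750 14.0625] v=[0.2500 -0.5000 0.2500]
Step 2: x=[4.1758 9.6484 14.1758] v=[0.4531 -0.9063 0.4531]
Step 3: x=[4.3186 9.3628 14.3186] v=[0.5713 -1.1426 0.5713]
Step 4: x=[4.4642 9.0716 14.4642] v=[0.5824 -1.1647 0.5824]
Step 5: x=[4.5853 8.8295 14.5853] v=[0.4843 -0.9684 0.4843]
Step 6: x=[4.6592 8.6819 14.6592] v=[0.2954 -0.5905 0.2954]
Step 7: x=[4.6720 8.6564 14.6720] v=[0.0511 -0.1019 0.0511]
Max displacement = 1.3436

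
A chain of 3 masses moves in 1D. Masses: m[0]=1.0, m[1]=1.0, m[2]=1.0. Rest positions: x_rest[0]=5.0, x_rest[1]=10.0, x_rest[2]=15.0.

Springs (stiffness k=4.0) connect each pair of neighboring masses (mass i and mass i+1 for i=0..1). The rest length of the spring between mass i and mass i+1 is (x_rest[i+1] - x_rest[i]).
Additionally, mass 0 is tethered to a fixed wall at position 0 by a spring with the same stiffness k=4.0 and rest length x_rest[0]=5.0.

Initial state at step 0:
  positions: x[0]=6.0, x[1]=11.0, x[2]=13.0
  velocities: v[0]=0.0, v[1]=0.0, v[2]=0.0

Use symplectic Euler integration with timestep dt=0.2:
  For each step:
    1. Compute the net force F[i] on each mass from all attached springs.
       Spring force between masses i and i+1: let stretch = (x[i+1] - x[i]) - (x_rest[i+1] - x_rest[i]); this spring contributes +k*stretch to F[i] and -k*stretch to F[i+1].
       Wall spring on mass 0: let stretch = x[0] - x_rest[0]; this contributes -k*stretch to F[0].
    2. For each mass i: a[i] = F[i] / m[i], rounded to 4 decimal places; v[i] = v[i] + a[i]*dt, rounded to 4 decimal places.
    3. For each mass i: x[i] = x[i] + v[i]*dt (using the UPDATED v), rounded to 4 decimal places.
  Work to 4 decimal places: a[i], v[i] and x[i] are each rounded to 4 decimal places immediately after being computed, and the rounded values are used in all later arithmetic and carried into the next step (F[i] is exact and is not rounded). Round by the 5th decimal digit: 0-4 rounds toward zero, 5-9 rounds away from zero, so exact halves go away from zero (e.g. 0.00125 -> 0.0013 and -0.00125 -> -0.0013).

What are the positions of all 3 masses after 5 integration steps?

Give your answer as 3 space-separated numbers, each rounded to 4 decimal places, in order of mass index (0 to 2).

Answer: 3.6136 8.7200 16.2226

Derivation:
Step 0: x=[6.0000 11.0000 13.0000] v=[0.0000 0.0000 0.0000]
Step 1: x=[5.8400 10.5200 13.4800] v=[-0.8000 -2.4000 2.4000]
Step 2: x=[5.4944 9.7648 14.2864] v=[-1.7280 -3.7760 4.0320]
Step 3: x=[4.9530 9.0498 15.1693] v=[-2.7072 -3.5750 4.4147]
Step 4: x=[4.2746 8.6584 15.8731] v=[-3.3922 -1.9568 3.5191]
Step 5: x=[3.6136 8.7200 16.2226] v=[-3.3048 0.3079 1.7473]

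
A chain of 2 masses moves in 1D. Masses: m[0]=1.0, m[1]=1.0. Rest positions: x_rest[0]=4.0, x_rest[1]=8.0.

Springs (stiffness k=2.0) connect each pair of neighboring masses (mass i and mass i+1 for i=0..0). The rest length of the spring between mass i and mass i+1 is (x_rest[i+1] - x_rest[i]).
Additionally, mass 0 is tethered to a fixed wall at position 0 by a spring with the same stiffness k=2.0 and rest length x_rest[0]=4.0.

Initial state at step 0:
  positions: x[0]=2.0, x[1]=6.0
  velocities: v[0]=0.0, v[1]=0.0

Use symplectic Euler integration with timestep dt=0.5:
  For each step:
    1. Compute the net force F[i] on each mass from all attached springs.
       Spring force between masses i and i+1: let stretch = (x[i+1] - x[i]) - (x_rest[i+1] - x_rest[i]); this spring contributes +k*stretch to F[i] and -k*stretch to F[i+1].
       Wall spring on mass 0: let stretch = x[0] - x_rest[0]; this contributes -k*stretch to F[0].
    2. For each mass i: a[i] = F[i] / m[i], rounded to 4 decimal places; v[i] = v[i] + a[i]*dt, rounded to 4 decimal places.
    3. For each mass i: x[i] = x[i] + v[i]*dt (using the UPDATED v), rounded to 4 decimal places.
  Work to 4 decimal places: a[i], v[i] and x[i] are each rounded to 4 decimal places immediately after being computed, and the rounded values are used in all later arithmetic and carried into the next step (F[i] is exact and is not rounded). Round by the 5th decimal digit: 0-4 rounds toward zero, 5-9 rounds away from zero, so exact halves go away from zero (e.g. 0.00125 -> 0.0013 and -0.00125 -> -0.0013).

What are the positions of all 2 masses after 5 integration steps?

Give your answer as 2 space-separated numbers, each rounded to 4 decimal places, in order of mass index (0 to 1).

Step 0: x=[2.0000 6.0000] v=[0.0000 0.0000]
Step 1: x=[3.0000 6.0000] v=[2.0000 0.0000]
Step 2: x=[4.0000 6.5000] v=[2.0000 1.0000]
Step 3: x=[4.2500 7.7500] v=[0.5000 2.5000]
Step 4: x=[4.1250 9.2500] v=[-0.2500 3.0000]
Step 5: x=[4.5000 10.1875] v=[0.7500 1.8750]

Answer: 4.5000 10.1875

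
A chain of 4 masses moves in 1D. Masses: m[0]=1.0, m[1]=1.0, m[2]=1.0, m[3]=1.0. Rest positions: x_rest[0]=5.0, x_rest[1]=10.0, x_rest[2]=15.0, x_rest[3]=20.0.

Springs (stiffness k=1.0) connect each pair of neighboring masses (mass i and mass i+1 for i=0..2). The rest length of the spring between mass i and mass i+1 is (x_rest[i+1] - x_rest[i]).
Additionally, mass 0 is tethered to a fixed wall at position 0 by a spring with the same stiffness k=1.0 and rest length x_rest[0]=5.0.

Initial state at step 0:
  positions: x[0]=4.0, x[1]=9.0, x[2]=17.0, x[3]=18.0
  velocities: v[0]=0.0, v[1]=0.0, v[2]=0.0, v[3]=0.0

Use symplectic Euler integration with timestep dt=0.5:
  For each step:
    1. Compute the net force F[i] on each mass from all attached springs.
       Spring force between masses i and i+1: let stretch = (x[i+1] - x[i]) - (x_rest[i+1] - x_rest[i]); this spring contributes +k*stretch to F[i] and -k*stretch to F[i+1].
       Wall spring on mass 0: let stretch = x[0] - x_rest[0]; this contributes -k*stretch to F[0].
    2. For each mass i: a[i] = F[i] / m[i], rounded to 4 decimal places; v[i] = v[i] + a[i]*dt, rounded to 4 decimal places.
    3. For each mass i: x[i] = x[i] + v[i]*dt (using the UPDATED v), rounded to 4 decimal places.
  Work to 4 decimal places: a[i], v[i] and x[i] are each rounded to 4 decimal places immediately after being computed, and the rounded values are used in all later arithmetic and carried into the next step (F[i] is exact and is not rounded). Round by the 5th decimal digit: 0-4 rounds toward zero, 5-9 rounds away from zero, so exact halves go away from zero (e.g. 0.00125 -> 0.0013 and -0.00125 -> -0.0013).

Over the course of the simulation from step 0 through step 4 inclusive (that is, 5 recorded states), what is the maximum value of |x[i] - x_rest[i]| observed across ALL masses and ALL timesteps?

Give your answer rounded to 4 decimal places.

Step 0: x=[4.0000 9.0000 17.0000 18.0000] v=[0.0000 0.0000 0.0000 0.0000]
Step 1: x=[4.2500 9.7500 15.2500 19.0000] v=[0.5000 1.5000 -3.5000 2.0000]
Step 2: x=[4.8125 10.5000 13.0625 20.3125] v=[1.1250 1.5000 -4.3750 2.6250]
Step 3: x=[5.5938 10.4688 12.0469 21.0625] v=[1.5625 -0.0625 -2.0313 1.5000]
Step 4: x=[6.1954 9.6133 12.8907 20.8086] v=[1.2031 -1.7110 1.6875 -0.5078]
Max displacement = 2.9531

Answer: 2.9531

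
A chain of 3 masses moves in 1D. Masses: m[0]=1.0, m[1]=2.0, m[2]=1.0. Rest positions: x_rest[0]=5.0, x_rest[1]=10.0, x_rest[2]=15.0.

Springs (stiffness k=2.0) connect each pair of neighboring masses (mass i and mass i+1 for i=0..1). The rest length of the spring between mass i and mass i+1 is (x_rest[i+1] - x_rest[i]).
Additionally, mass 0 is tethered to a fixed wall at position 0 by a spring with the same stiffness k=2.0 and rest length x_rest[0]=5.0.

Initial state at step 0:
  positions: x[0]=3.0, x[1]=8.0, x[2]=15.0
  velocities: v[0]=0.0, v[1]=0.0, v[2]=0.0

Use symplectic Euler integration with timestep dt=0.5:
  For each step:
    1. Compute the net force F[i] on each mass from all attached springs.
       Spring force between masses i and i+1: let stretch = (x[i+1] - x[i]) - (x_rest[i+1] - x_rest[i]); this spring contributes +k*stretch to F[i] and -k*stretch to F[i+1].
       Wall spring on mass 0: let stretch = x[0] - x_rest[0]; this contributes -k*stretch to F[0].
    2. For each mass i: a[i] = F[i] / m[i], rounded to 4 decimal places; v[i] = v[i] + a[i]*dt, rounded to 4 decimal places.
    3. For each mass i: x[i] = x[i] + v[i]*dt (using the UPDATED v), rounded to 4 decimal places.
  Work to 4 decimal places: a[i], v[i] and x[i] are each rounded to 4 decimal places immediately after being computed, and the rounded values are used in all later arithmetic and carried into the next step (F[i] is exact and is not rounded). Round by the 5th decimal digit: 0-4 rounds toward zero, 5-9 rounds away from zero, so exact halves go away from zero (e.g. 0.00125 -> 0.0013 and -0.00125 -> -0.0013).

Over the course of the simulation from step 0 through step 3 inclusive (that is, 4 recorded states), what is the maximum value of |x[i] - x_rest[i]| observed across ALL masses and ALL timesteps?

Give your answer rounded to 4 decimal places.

Step 0: x=[3.0000 8.0000 15.0000] v=[0.0000 0.0000 0.0000]
Step 1: x=[4.0000 8.5000 14.0000] v=[2.0000 1.0000 -2.0000]
Step 2: x=[5.2500 9.2500 12.7500] v=[2.5000 1.5000 -2.5000]
Step 3: x=[5.8750 9.8750 12.2500] v=[1.2500 1.2500 -1.0000]
Max displacement = 2.7500

Answer: 2.7500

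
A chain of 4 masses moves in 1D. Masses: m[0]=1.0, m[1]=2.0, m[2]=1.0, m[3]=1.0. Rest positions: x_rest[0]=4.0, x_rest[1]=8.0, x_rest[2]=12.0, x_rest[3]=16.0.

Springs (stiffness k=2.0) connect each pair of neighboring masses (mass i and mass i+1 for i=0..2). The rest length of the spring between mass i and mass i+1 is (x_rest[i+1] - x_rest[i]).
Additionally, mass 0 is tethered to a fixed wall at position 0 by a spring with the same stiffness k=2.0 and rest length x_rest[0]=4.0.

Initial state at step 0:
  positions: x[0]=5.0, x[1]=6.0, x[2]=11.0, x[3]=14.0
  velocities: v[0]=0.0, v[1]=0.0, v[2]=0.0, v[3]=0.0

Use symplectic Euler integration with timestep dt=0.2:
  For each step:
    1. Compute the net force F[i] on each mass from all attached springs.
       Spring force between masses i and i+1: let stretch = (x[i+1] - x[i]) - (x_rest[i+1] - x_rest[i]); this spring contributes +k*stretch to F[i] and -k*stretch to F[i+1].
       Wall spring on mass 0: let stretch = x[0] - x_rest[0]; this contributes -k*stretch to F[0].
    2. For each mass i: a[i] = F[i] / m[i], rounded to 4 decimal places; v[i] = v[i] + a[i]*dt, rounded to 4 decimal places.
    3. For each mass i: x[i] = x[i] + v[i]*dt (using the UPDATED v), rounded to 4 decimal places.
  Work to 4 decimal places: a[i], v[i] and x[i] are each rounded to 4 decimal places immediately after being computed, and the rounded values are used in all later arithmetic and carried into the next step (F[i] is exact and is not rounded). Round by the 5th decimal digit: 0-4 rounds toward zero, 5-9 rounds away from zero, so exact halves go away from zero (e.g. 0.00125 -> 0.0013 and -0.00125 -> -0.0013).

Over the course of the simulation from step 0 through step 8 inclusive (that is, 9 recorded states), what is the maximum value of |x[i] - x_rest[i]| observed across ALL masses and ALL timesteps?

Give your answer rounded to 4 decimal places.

Answer: 2.2039

Derivation:
Step 0: x=[5.0000 6.0000 11.0000 14.0000] v=[0.0000 0.0000 0.0000 0.0000]
Step 1: x=[4.6800 6.1600 10.8400 14.0800] v=[-1.6000 0.8000 -0.8000 0.4000]
Step 2: x=[4.1040 6.4480 10.5648 14.2208] v=[-2.8800 1.4400 -1.3760 0.7040]
Step 3: x=[3.3872 6.8069 10.2527 14.3891] v=[-3.5840 1.7946 -1.5603 0.8416]
Step 4: x=[2.6730 7.1669 9.9959 14.5465] v=[-3.5710 1.7998 -1.2841 0.7870]
Step 5: x=[2.1045 7.4603 9.8768 14.6599] v=[-2.8426 1.4668 -0.5955 0.5668]
Step 6: x=[1.7961 7.6361 9.9470 14.7106] v=[-1.5421 0.8789 0.3511 0.2536]
Step 7: x=[1.8112 7.6707 10.2134 14.7002] v=[0.0755 0.1731 1.3322 -0.0518]
Step 8: x=[2.1502 7.5726 10.6354 14.6509] v=[1.6948 -0.4903 2.1098 -0.2465]
Max displacement = 2.2039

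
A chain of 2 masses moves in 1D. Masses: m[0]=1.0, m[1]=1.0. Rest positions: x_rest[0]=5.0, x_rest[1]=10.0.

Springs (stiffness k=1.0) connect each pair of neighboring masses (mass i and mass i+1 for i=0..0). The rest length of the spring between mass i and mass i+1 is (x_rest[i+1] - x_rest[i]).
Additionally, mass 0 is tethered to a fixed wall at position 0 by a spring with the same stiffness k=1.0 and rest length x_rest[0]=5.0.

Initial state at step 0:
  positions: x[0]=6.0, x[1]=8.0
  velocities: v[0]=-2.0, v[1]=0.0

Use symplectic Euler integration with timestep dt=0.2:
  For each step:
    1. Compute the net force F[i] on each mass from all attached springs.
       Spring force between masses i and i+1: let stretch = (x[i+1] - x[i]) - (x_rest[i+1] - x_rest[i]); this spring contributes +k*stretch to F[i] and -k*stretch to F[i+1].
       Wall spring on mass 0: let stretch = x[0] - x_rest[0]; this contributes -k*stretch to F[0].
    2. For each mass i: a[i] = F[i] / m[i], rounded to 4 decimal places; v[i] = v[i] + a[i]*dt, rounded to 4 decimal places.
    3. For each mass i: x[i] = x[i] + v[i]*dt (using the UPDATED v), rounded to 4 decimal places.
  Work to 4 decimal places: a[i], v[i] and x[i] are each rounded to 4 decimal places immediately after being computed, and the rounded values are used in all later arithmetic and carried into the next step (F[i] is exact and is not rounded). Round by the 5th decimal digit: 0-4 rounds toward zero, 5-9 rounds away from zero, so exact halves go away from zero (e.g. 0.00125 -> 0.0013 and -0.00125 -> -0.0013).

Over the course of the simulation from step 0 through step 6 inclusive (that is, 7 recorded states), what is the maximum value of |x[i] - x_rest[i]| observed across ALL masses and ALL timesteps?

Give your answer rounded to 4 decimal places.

Step 0: x=[6.0000 8.0000] v=[-2.0000 0.0000]
Step 1: x=[5.4400 8.1200] v=[-2.8000 0.6000]
Step 2: x=[4.7696 8.3328] v=[-3.3520 1.0640]
Step 3: x=[4.0509 8.6031] v=[-3.5933 1.3514]
Step 4: x=[3.3523 8.8913] v=[-3.4930 1.4410]
Step 5: x=[2.7412 9.1579] v=[-3.0557 1.3332]
Step 6: x=[2.2771 9.3679] v=[-2.3206 1.0499]
Max displacement = 2.7229

Answer: 2.7229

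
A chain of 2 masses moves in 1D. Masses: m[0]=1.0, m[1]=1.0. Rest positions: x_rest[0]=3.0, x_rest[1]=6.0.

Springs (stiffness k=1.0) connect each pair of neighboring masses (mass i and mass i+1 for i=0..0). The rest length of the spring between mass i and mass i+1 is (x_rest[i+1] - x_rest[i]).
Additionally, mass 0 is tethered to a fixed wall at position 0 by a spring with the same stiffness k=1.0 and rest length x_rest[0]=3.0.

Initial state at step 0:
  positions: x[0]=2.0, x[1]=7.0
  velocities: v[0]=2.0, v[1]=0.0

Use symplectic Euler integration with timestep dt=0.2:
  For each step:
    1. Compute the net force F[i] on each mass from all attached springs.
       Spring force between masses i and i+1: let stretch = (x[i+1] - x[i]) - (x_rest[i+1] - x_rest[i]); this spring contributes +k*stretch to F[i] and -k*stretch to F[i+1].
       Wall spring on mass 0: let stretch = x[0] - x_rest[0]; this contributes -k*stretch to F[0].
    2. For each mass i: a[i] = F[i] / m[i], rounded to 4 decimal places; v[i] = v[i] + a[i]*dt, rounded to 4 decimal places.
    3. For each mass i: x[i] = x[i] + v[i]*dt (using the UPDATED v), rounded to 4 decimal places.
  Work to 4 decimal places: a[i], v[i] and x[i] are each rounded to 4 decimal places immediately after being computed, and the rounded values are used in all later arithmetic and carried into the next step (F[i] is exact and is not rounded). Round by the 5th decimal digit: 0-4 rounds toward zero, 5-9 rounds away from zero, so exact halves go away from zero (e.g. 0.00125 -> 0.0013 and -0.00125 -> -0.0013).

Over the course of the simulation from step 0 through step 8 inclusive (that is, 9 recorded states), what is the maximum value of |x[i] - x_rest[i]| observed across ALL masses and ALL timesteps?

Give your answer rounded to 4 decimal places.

Step 0: x=[2.0000 7.0000] v=[2.0000 0.0000]
Step 1: x=[2.5200 6.9200] v=[2.6000 -0.4000]
Step 2: x=[3.1152 6.7840] v=[2.9760 -0.6800]
Step 3: x=[3.7325 6.6212] v=[3.0867 -0.8138]
Step 4: x=[4.3161 6.4629] v=[2.9179 -0.7915]
Step 5: x=[4.8129 6.3387] v=[2.4840 -0.6209]
Step 6: x=[5.1782 6.2735] v=[1.8266 -0.3261]
Step 7: x=[5.3802 6.2845] v=[1.0100 0.0548]
Step 8: x=[5.4032 6.3793] v=[0.1148 0.4739]
Max displacement = 2.4032

Answer: 2.4032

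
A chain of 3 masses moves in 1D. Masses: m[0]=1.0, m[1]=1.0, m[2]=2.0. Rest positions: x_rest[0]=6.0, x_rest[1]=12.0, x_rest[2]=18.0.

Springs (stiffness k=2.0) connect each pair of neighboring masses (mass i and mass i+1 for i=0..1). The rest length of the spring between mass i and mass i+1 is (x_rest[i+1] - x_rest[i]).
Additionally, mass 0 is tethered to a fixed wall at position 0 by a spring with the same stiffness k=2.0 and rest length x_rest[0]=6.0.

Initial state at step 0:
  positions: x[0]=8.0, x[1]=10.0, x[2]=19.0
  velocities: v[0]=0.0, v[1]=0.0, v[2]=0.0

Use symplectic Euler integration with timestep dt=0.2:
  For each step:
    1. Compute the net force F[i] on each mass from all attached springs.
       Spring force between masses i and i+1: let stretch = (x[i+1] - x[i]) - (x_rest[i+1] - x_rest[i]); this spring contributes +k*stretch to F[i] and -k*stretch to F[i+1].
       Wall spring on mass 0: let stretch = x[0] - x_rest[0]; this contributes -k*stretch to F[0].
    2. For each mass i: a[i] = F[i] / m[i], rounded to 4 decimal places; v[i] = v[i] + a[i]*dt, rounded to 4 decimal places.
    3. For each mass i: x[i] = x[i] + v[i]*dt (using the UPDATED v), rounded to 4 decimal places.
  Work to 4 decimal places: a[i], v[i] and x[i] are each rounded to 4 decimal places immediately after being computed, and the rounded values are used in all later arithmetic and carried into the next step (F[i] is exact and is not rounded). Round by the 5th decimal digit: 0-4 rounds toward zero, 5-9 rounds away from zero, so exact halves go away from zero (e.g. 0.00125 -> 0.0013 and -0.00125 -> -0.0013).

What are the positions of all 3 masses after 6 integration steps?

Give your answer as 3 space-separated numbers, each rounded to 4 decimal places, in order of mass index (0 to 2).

Answer: 4.1942 14.6220 17.8989

Derivation:
Step 0: x=[8.0000 10.0000 19.0000] v=[0.0000 0.0000 0.0000]
Step 1: x=[7.5200 10.5600 18.8800] v=[-2.4000 2.8000 -0.6000]
Step 2: x=[6.6816 11.5424 18.6672] v=[-4.1920 4.9120 -1.0640]
Step 3: x=[5.6975 12.7059 18.4094] v=[-4.9203 5.8176 -1.2890]
Step 4: x=[4.8183 13.7650 18.1635] v=[-4.3959 5.2956 -1.2297]
Step 5: x=[4.2694 14.4603 17.9816] v=[-2.7445 3.4763 -0.9094]
Step 6: x=[4.1942 14.6220 17.8989] v=[-0.3759 0.8085 -0.4137]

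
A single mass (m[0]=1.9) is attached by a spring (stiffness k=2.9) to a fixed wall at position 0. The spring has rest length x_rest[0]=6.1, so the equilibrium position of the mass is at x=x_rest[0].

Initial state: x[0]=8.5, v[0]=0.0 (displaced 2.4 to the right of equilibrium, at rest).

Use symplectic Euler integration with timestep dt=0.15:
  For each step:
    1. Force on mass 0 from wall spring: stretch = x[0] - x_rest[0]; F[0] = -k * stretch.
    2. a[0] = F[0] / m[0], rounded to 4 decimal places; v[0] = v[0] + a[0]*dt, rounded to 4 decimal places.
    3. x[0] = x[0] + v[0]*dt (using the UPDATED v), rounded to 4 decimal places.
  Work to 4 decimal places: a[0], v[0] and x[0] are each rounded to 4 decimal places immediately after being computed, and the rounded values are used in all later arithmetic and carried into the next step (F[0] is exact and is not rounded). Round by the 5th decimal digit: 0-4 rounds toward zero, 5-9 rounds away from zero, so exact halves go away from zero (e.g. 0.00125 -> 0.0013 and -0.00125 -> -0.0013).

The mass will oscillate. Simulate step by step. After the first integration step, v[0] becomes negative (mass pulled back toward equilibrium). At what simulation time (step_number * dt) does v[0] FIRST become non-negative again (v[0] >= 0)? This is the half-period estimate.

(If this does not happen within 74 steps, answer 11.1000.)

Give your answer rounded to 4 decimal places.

Answer: 2.5500

Derivation:
Step 0: x=[8.5000] v=[0.0000]
Step 1: x=[8.4176] v=[-0.5495]
Step 2: x=[8.2556] v=[-1.0801]
Step 3: x=[8.0196] v=[-1.5736]
Step 4: x=[7.7176] v=[-2.0131]
Step 5: x=[7.3601] v=[-2.3835]
Step 6: x=[6.9593] v=[-2.6720]
Step 7: x=[6.5290] v=[-2.8687]
Step 8: x=[6.0840] v=[-2.9669]
Step 9: x=[5.6395] v=[-2.9632]
Step 10: x=[5.2108] v=[-2.8578]
Step 11: x=[4.8127] v=[-2.6542]
Step 12: x=[4.4588] v=[-2.3595]
Step 13: x=[4.1612] v=[-1.9838]
Step 14: x=[3.9302] v=[-1.5399]
Step 15: x=[3.7737] v=[-1.0431]
Step 16: x=[3.6971] v=[-0.5105]
Step 17: x=[3.7030] v=[0.0396]
First v>=0 after going negative at step 17, time=2.5500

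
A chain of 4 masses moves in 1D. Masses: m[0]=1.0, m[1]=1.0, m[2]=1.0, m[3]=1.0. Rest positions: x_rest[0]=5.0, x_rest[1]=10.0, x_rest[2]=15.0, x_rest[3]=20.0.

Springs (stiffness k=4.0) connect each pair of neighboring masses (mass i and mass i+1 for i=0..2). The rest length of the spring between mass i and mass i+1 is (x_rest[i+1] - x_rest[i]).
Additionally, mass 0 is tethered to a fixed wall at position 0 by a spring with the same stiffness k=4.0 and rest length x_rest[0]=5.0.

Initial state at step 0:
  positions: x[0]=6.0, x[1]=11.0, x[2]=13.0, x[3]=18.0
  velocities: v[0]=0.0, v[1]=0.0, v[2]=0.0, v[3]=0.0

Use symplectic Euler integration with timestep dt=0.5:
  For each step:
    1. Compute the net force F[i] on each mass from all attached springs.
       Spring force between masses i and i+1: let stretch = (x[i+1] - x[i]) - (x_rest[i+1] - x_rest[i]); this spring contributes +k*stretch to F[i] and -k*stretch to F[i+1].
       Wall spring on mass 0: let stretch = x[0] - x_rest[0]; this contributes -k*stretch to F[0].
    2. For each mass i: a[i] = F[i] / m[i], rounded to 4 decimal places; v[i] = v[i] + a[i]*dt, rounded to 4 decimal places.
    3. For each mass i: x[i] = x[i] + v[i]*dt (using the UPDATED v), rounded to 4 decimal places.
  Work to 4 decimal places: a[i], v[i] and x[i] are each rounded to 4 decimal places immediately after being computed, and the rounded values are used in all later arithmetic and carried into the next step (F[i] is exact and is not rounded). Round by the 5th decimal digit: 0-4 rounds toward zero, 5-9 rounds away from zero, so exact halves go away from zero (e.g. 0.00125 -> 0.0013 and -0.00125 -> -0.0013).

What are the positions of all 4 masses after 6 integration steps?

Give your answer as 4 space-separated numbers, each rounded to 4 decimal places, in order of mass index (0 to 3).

Answer: 8.0000 10.0000 17.0000 19.0000

Derivation:
Step 0: x=[6.0000 11.0000 13.0000 18.0000] v=[0.0000 0.0000 0.0000 0.0000]
Step 1: x=[5.0000 8.0000 16.0000 18.0000] v=[-2.0000 -6.0000 6.0000 0.0000]
Step 2: x=[2.0000 10.0000 13.0000 21.0000] v=[-6.0000 4.0000 -6.0000 6.0000]
Step 3: x=[5.0000 7.0000 15.0000 21.0000] v=[6.0000 -6.0000 4.0000 0.0000]
Step 4: x=[5.0000 10.0000 15.0000 20.0000] v=[0.0000 6.0000 0.0000 -2.0000]
Step 5: x=[5.0000 13.0000 15.0000 19.0000] v=[0.0000 6.0000 0.0000 -2.0000]
Step 6: x=[8.0000 10.0000 17.0000 19.0000] v=[6.0000 -6.0000 4.0000 0.0000]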